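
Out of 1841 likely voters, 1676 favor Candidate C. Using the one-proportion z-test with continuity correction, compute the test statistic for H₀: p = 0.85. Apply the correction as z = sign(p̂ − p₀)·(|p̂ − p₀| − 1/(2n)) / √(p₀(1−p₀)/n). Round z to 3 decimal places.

Sample proportion p̂ = 1676/1841 = 0.91037. p̂ − p₀ = 0.060375.
Continuity correction 1/(2n) = 1/3682 = 0.000272.
Corrected numerator: |0.060375| − 0.000272 = 0.060103.
Null standard error: √(0.85·0.15/1841) = √0.000069256 = 0.008322.
z = +0.060103/0.008322 = 7.222.

z = 7.222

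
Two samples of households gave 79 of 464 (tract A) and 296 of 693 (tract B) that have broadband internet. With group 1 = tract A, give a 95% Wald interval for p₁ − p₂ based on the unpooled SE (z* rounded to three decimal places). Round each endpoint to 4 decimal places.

(-0.3071, -0.2066)

p̂₁ = 0.17026, p̂₂ = 0.42713, so the observed difference is -0.25687.
Unpooled SE = √(p̂₁(1−p̂₁)/n₁ + p̂₂(1−p̂₂)/n₂) = √(0.000304463 + 0.000353088) = 0.025643.
The 95% critical value is z* = 1.960. Margin = 1.960·0.025643 = 0.05026.
So the interval runs from -0.3071 to -0.2066.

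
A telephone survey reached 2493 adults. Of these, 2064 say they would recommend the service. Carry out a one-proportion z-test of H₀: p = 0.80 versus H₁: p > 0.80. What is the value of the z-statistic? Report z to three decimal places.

The sample proportion is 2064/2493 = 0.82792.
Under H₀, SE = √(p₀(1−p₀)/n) = √(0.80·0.20/2493) = √0.000064180 = 0.008011.
z = (p̂ − p₀)/SE = (0.82792 − 0.80)/0.008011 = 3.485.

z = 3.485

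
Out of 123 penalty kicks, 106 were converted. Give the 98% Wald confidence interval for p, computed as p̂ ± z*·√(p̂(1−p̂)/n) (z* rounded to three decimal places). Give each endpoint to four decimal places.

Sample proportion p̂ = 106/123 = 0.86179.
SE(p̂) = √(0.86179·0.13821/123) = 0.031119.
z* = 2.326 at the 98% level.
Margin = 2.326·0.031119 = 0.07238.
Interval: 0.86179 ± 0.07238 → (0.7894, 0.9342).

(0.7894, 0.9342)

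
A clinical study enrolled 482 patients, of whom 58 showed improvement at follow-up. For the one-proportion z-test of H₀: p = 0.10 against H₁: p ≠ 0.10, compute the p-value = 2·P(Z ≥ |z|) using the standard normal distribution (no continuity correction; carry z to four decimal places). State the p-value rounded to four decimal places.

The sample proportion is 58/482 = 0.12033.
Null standard error: √(0.10·0.90/482) = √0.000186722 = 0.013665.
z = (p̂ − p₀)/SE = (58/482 − 0.10)/0.013665 ≈ 1.4879.
p-value = 2·P(Z ≥ |z|) with z = 1.4879 → 0.1368.

p-value = 0.1368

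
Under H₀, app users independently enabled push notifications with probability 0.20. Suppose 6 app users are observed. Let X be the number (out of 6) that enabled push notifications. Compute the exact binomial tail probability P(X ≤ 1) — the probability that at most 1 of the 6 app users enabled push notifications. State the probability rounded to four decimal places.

X is binomial with n = 6 and p = 0.20.
P(X ≤ 1) = C(6,0)·0.20^0·0.80^6 + C(6,1)·0.20^1·0.80^5.
= 0.262144 + 0.393216 = 0.6554.

P = 0.6554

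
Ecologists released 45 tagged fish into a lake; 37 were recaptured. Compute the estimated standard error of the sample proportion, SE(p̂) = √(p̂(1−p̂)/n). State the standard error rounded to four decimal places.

SE = 0.0570

With x = 37 successes in n = 45, p̂ = 0.82222.
p̂(1−p̂) = 0.146174.
Dividing by n and taking the root: √0.003248311 = 0.0570.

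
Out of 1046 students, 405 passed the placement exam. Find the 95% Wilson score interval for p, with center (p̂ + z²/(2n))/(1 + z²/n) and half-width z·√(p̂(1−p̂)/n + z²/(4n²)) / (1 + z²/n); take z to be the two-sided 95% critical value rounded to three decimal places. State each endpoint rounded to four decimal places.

Here p̂ = 405/1046 = 0.38719 and z = 1.960 (z² = 3.841600).
1 + z²/n = 1.003673.
Adjusted center: (0.38719 + z²/(2n))/1.003673 = 0.38760.
Radicand: p̂(1−p̂)/n + z²/(4n²) = 0.000226839 + 0.000000878 = 0.000227717.
Half-width = 1.960·√0.000227717/1.003673 = 0.02947.
CI: 0.38760 ± 0.02947 = (0.3581, 0.4171).

(0.3581, 0.4171)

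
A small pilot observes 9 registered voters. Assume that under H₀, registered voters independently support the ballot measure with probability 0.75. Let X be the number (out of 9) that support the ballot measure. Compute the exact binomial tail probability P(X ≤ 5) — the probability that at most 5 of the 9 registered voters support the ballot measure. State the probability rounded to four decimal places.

X ~ Binomial(n=9, p=0.75).
P(X ≤ 5) = Σ_{j=0}^{5} C(9,j)·0.75^j·0.25^{9−j}.
= 0.000004 + 0.000103 + 0.001236 + 0.008652 + 0.038933 + 0.116798 = 0.1657.

P = 0.1657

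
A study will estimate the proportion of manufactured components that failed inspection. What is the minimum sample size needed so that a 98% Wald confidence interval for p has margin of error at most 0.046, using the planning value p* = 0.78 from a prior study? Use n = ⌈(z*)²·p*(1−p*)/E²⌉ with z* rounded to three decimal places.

n = 439

The 98% critical value is z* = 2.326.
p*(1−p*) = 0.78·0.22 = 0.1716.
(z*)²·p*(1−p*)/E² = 5.410276·0.1716/0.002116 = 438.754.
⌈438.754⌉ = 439.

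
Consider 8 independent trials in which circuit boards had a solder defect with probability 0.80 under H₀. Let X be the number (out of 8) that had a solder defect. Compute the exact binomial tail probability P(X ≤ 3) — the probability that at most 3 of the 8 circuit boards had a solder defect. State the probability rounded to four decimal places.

P = 0.0104

X is binomial with n = 8 and p = 0.80.
P(X ≤ 3) = C(8,0)·0.80^0·0.20^8 + C(8,1)·0.80^1·0.20^7 + C(8,2)·0.80^2·0.20^6 + C(8,3)·0.80^3·0.20^5.
= 0.000003 + 0.000082 + 0.001147 + 0.009175 = 0.0104.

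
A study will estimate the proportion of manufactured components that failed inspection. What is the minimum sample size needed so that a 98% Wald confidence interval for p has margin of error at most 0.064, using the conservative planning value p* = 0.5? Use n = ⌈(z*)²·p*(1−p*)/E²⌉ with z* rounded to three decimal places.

n = 331

z* = 2.326 at the 98% level.
p*(1−p*) = 0.2500.
(z*)²·p*(1−p*)/E² = 5.410276·0.2500/0.004096 = 330.217.
Rounding up, n = 331.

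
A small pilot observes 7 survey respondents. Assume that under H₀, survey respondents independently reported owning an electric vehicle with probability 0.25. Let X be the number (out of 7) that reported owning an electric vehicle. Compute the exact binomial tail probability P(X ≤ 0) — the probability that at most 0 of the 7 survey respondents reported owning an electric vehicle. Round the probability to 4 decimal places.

P = 0.1335

X is binomial with n = 7 and p = 0.25.
P(X ≤ 0) = C(7,0)·0.25^0·0.75^7.
= 0.133484 = 0.1335.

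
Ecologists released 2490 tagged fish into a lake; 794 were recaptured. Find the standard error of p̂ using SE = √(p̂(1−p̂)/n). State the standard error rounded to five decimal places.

SE = 0.00934

With x = 794 successes in n = 2490, p̂ = 0.31888.
p̂(1−p̂) = 0.31888·0.68112 = 0.217196.
Dividing by n and taking the root: √0.000087227 = 0.00934.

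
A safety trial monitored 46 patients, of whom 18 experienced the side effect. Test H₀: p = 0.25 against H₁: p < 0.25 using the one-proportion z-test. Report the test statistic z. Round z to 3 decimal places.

The sample proportion is 18/46 = 0.39130.
SE₀ = √(0.25·0.75/46) = 0.063844.
z = (p̂ − p₀)/SE = (0.39130 − 0.25)/0.063844 = 2.213.

z = 2.213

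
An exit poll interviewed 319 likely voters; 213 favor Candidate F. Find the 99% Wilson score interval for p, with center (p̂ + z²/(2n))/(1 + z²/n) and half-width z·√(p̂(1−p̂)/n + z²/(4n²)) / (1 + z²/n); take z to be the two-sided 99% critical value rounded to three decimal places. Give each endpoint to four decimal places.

(0.5970, 0.7316)

Here p̂ = 213/319 = 0.66771 and z = 2.576 (z² = 6.635776).
Denominator 1 + z²/n = 1 + 6.635776/319 = 1.020802.
Adjusted center: (0.66771 + z²/(2n))/1.020802 = 0.66429.
Radicand: p̂(1−p̂)/n + z²/(4n²) = 0.000695526 + 0.000016302 = 0.000711828.
Half-width = 2.576·√0.000711828/1.020802 = 0.06733.
Interval: 0.66429 ± 0.06733 → (0.5970, 0.7316).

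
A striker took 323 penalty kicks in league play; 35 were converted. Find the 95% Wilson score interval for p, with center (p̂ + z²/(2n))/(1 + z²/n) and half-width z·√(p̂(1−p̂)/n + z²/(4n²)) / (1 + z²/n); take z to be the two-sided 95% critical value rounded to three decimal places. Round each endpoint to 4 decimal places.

Here p̂ = 35/323 = 0.10836 and z = 1.960 (z² = 3.841600).
Denominator 1 + z²/n = 1 + 3.841600/323 = 1.011893.
Center = (0.10836 + 0.005947)/1.011893 = 0.11296.
Radicand: p̂(1−p̂)/n + z²/(4n²) = 0.000299125 + 0.000009205 = 0.000308330.
Half-width = z·√(radicand)/denom = 1.960·0.017559/1.011893 = 0.03401.
CI: 0.11296 ± 0.03401 = (0.0790, 0.1470).

(0.0790, 0.1470)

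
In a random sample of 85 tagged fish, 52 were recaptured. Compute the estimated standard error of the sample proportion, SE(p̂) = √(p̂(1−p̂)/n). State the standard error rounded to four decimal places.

Sample proportion p̂ = 52/85 = 0.61176.
p̂(1−p̂) = 0.237510.
SE = √(0.237510/85) = 0.0529.

SE = 0.0529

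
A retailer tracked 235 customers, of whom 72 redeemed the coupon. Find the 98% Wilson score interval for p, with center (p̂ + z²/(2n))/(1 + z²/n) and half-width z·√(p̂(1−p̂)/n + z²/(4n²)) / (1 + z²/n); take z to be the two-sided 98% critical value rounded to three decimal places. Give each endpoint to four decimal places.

Here p̂ = 72/235 = 0.30638 and z = 2.326 (z² = 5.410276).
1 + z²/n = 1.023022.
Center = (0.30638 + 0.011511)/1.023022 = 0.31074.
Radicand: p̂(1−p̂)/n + z²/(4n²) = 0.000904308 + 0.000024492 = 0.000928800.
Half-width = z·√(radicand)/denom = 2.326·0.030476/1.023022 = 0.06929.
CI: 0.31074 ± 0.06929 = (0.2414, 0.3800).

(0.2414, 0.3800)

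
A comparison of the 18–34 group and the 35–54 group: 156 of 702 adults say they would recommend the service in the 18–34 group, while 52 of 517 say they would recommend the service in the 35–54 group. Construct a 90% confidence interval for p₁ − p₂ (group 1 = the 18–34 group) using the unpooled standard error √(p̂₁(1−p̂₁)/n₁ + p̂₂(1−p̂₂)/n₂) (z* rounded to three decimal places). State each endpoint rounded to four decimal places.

p̂₁ = 0.22222, p̂₂ = 0.10058, so the observed difference is 0.12164.
SE = √(0.000246210 + 0.000174978) = √0.000421188 = 0.020523.
The 90% critical value is z* = 1.645. Margin = 1.645·0.020523 = 0.03376.
CI: 0.12164 ± 0.03376 = (0.0879, 0.1554).

(0.0879, 0.1554)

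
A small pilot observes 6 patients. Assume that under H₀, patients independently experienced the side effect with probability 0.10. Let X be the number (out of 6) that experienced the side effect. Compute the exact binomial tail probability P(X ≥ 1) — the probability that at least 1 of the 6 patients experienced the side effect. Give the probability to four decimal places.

X is binomial with n = 6 and p = 0.10.
P(X ≥ 1) = Σ_{j=1}^{6} C(6,j)·0.10^j·0.90^{6−j}.
= 0.354294 + 0.098415 + 0.014580 + 0.001215 + 0.000054 + 0.000001 = 0.4686.

P = 0.4686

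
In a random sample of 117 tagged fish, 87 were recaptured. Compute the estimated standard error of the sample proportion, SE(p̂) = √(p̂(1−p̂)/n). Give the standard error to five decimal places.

p̂ = 87/117 = 0.74359.
p̂(1−p̂) = 0.190664.
SE = √(0.190664/117) = 0.04037.

SE = 0.04037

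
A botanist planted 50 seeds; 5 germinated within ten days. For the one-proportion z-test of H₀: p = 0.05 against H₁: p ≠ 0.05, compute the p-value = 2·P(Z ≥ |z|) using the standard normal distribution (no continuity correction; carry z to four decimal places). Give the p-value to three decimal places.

With x = 5 successes in n = 50, p̂ = 0.10000.
Under H₀, SE = √(p₀(1−p₀)/n) = √(0.05·0.95/50) = √0.000950000 = 0.030822.
z = (p̂ − p₀)/SE = (5/50 − 0.05)/0.030822 ≈ 1.6222.
p-value = 2·P(Z ≥ |z|) with z = 1.6222 → 0.105.

p-value = 0.105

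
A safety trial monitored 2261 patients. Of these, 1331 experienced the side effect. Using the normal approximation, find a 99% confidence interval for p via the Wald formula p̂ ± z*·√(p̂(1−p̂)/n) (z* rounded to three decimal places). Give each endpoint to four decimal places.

p̂ = 1331/2261 = 0.58868.
SE(p̂) = √(0.58868·0.41132/2261) = 0.010349.
The 99% critical value is z* = 2.576.
Margin = 2.576·0.010349 = 0.02666.
Interval: 0.58868 ± 0.02666 → (0.5620, 0.6153).

(0.5620, 0.6153)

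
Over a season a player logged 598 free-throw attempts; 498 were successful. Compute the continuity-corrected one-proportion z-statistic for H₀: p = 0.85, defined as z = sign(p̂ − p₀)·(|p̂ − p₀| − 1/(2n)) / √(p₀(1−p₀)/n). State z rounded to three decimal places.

The sample proportion is 498/598 = 0.83278. p̂ − p₀ = -0.017224.
Continuity correction 1/(2n) = 1/1196 = 0.000836.
Corrected numerator: |-0.017224| − 0.000836 = 0.016388.
Under H₀, SE = √(p₀(1−p₀)/n) = √(0.85·0.15/598) = √0.000213211 = 0.014602.
z = −0.016388/0.014602 = -1.122.

z = -1.122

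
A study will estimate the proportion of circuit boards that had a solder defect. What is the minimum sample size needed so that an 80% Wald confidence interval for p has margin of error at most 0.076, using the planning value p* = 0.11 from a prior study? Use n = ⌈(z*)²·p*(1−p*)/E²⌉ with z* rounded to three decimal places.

For 80% confidence, z* = 1.282.
p*(1−p*) = 0.0979.
Required n before rounding: 1.643524 × 0.0979 / 0.076² = 27.857.
Rounding up, n = 28.

n = 28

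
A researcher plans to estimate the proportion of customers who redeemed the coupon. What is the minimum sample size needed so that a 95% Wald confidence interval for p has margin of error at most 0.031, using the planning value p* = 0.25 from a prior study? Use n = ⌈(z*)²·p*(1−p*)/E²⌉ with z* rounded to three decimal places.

n = 750

z* = 1.960 at the 95% level.
p*(1−p*) = 0.25·0.75 = 0.1875.
(z*)²·p*(1−p*)/E² = 3.841600·0.1875/0.000961 = 749.532.
Rounding up, n = 750.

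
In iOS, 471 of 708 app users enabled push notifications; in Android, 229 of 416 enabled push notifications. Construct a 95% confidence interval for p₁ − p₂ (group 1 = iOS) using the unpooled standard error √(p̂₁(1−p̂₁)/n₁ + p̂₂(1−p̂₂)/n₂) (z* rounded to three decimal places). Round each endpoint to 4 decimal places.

(0.0557, 0.1739)

p̂₁ = 471/708 = 0.66525, p̂₂ = 229/416 = 0.55048; p̂₁ − p̂₂ = 0.11477.
SE = √(0.000314535 + 0.000594836) = √0.000909371 = 0.030156.
z* = 1.960 at the 95% level. Margin of error = 0.05911.
Interval: 0.11477 ± 0.05911 → (0.0557, 0.1739).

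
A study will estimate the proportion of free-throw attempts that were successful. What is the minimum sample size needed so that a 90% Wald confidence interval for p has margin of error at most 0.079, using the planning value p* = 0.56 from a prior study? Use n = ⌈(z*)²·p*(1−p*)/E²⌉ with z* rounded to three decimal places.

z* = 1.645 at the 90% level.
p*(1−p*) = 0.56·0.44 = 0.2464.
(z*)²·p*(1−p*)/E² = 2.706025·0.2464/0.006241 = 106.836.
⌈106.836⌉ = 107.

n = 107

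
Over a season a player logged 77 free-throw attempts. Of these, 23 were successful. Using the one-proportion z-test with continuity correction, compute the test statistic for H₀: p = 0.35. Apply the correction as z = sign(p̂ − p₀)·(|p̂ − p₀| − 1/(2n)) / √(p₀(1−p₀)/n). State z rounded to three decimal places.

z = -0.824

The sample proportion is 23/77 = 0.29870. p̂ − p₀ = -0.051299.
1/(2n) = 0.006494.
Corrected numerator: |-0.051299| − 0.006494 = 0.044805.
SE₀ = √(0.35·0.65/77) = 0.054356.
z = (−)0.044805/0.054356 = -0.824.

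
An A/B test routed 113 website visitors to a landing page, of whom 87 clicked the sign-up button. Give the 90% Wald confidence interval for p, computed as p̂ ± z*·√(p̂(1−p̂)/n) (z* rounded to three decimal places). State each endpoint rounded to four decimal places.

The sample proportion is 87/113 = 0.76991.
SE(p̂) = √(0.76991·0.23009/113) = 0.039594.
For 90% confidence, z* = 1.645.
Margin = 1.645·0.039594 = 0.06513.
Interval: 0.76991 ± 0.06513 → (0.7048, 0.8350).

(0.7048, 0.8350)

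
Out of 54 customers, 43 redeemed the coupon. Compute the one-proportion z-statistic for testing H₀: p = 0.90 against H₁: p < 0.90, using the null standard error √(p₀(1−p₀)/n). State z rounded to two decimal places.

z = -2.54

With x = 43 successes in n = 54, p̂ = 0.79630.
SE₀ = √(0.90·0.10/54) = 0.040825.
z = (p̂ − p₀)/SE = (0.79630 − 0.90)/0.040825 = -2.54.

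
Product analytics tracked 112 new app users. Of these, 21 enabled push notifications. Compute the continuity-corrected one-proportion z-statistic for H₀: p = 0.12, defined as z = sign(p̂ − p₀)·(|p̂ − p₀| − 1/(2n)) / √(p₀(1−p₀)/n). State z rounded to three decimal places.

Sample proportion p̂ = 21/112 = 0.18750. p̂ − p₀ = 0.067500.
Continuity correction 1/(2n) = 1/224 = 0.004464.
Corrected numerator: |0.067500| − 0.004464 = 0.063036.
Null standard error: √(0.12·0.88/112) = √0.000942857 = 0.030706.
z = +0.063036/0.030706 = 2.053.

z = 2.053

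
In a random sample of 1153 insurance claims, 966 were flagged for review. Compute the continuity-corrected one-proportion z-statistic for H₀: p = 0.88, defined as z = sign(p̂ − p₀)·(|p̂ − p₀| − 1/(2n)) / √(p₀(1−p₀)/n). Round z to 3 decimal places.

With x = 966 successes in n = 1153, p̂ = 0.83781. p̂ − p₀ = -0.042186.
1/(2n) = 0.000434.
Corrected numerator: |-0.042186| − 0.000434 = 0.041752.
Under H₀, SE = √(p₀(1−p₀)/n) = √(0.88·0.12/1153) = √0.000091587 = 0.009570.
z = (−)0.041752/0.009570 = -4.363.

z = -4.363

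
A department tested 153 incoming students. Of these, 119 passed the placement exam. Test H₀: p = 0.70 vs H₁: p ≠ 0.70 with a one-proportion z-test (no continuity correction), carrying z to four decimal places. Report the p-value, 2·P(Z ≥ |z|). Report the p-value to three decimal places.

The sample proportion is 119/153 = 0.77778.
SE₀ = √(0.70·0.30/153) = 0.037048.
z = (p̂ − p₀)/SE = (119/153 − 0.70)/0.037048 ≈ 2.0994.
p-value = 2·P(Z ≥ |z|) with z = 2.0994 → 0.036.

p-value = 0.036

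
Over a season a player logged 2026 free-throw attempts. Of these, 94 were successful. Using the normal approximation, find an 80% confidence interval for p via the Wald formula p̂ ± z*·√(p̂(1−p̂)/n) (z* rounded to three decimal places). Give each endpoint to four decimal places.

(0.0404, 0.0524)

p̂ = 94/2026 = 0.04640.
SE(p̂) = √(0.04640·0.95360/2026) = 0.004673.
For 80% confidence, z* = 1.282.
Margin = 1.282·0.004673 = 0.00599.
So the interval runs from 0.0404 to 0.0524.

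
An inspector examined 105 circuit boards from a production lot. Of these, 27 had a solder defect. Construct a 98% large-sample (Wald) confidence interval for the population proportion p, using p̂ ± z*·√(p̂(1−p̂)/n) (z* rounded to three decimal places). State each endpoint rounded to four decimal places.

(0.1579, 0.3564)

The sample proportion is 27/105 = 0.25714.
SE(p̂) = √(0.25714·0.74286/105) = 0.042653.
z* = 2.326 at the 98% level.
Margin of error: 2.326 × 0.042653 = 0.09921.
Interval: 0.25714 ± 0.09921 → (0.1579, 0.3564).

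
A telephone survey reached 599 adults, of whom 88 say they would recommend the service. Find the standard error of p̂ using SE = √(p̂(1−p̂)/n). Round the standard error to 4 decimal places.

Sample proportion p̂ = 88/599 = 0.14691.
p̂(1−p̂) = 0.14691·0.85309 = 0.125327.
SE = √(0.125327/599) = √0.000209227 = 0.0145.

SE = 0.0145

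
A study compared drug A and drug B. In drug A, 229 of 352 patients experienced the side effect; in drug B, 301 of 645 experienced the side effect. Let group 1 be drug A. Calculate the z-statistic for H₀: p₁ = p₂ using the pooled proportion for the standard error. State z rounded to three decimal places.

z = 5.561

Sample proportions: p̂₁ = 229/352 = 0.65057 and p̂₂ = 301/645 = 0.46667.
Pooled p̂ = (229+301)/(352+645) = 530/997 = 0.53159.
Pooled SE = √[0.2490018·0.00439130] ≈ 0.033067.
z = (p̂₁ − p̂₂)/SE = (0.65057 − 0.46667)/0.033067 = 0.18390/0.033067 = 5.561.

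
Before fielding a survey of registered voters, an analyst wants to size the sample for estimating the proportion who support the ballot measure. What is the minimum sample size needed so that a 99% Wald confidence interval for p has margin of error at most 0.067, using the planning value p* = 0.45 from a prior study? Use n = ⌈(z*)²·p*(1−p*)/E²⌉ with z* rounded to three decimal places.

z* = 2.576 at the 99% level.
p*(1−p*) = 0.45·0.55 = 0.2475.
Required n before rounding: 6.635776 × 0.2475 / 0.067² = 365.862.
⌈365.862⌉ = 366.

n = 366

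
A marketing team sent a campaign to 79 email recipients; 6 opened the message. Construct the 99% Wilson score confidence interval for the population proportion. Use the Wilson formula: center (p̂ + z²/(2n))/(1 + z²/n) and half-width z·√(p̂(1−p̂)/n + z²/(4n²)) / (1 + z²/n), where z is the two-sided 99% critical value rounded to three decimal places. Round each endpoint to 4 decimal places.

Here p̂ = 6/79 = 0.07595 and z = 2.576 (z² = 6.635776).
1 + z²/n = 1.083997.
Center = (0.07595 + 0.041999)/1.083997 = 0.10881.
Radicand: p̂(1−p̂)/n + z²/(4n²) = 0.000888368 + 0.000265814 = 0.001154182.
Half-width = z·√(radicand)/denom = 2.576·0.033973/1.083997 = 0.08073.
So the interval runs from 0.0281 to 0.1895.

(0.0281, 0.1895)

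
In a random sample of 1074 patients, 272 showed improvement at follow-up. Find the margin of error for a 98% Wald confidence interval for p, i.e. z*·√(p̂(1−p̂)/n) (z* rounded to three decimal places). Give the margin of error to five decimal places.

ME = 0.03087

The sample proportion is 272/1074 = 0.25326.
SE = √(p̂(1−p̂)/n) = √(0.189119/1074) = 0.013270.
For 98% confidence, z* = 2.326.
Margin of error = z*·SE = 2.326 × 0.013270 = 0.03087.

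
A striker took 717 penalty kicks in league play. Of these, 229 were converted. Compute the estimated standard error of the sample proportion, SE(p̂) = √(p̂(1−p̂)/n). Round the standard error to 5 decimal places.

p̂ = 229/717 = 0.31939.
p̂(1−p̂) = 0.217380.
SE = √(0.217380/717) = 0.01741.

SE = 0.01741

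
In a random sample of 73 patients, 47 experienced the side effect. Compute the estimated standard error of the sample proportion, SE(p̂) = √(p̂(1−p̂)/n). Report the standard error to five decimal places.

With x = 47 successes in n = 73, p̂ = 0.64384.
p̂(1−p̂) = 0.229310.
Dividing by n and taking the root: √0.003141233 = 0.05605.

SE = 0.05605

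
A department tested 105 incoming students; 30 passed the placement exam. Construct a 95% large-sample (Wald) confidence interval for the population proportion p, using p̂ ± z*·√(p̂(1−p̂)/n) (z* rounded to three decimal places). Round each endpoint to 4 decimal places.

Sample proportion p̂ = 30/105 = 0.28571.
SE(p̂) = √(0.28571·0.71429/105) = 0.044087.
The 95% critical value is z* = 1.960.
Margin = 1.960·0.044087 = 0.08641.
Interval: 0.28571 ± 0.08641 → (0.1993, 0.3721).

(0.1993, 0.3721)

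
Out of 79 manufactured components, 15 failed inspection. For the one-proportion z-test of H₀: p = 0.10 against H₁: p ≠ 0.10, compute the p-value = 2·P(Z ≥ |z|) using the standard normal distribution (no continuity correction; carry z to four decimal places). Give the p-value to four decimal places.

p-value = 0.0078

The sample proportion is 15/79 = 0.18987.
Under H₀, SE = √(p₀(1−p₀)/n) = √(0.10·0.90/79) = √0.001139241 = 0.033753.
Test statistic (full precision, shown to 4 dp): z = (15/79 − 0.10)/SE₀ ≈ 2.6627.
p-value = 2·P(Z ≥ |z|) with z = 2.6627 → 0.0078.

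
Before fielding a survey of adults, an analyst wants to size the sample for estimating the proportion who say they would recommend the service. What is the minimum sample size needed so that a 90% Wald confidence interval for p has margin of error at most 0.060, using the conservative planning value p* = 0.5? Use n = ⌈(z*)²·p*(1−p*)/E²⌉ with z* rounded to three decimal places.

n = 188

The 90% critical value is z* = 1.645.
p*(1−p*) = 0.2500.
(z*)²·p*(1−p*)/E² = 2.706025·0.2500/0.003600 = 187.918.
Rounding up, n = 188.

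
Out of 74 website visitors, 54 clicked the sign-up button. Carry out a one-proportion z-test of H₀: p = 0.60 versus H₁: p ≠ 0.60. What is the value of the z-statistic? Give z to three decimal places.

z = 2.278

p̂ = 54/74 = 0.72973.
SE₀ = √(0.60·0.40/74) = 0.056949.
z = (0.72973 − 0.60)/0.056949 = 0.12973/0.056949 = 2.278.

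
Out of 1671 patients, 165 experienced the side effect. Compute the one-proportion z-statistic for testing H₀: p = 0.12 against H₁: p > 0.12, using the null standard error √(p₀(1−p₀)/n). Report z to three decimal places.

p̂ = 165/1671 = 0.09874.
SE₀ = √(0.12·0.88/1671) = 0.007950.
z = (0.09874 − 0.12)/0.007950 = -0.02126/0.007950 = -2.674.

z = -2.674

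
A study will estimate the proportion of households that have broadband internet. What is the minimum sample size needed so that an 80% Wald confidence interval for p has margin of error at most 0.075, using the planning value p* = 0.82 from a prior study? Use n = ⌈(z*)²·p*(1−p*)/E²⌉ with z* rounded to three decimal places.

The 80% critical value is z* = 1.282.
p*(1−p*) = 0.1476.
(z*)²·p*(1−p*)/E² = 1.643524·0.1476/0.005625 = 43.126.
Rounding up, n = 44.

n = 44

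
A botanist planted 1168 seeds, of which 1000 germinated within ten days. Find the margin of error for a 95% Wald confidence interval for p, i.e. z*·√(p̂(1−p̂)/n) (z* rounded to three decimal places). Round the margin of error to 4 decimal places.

ME = 0.0201

p̂ = 1000/1168 = 0.85616.
SE = √(p̂(1−p̂)/n) = √(0.123147/1168) = 0.010268.
The 95% critical value is z* = 1.960.
Margin of error = z*·SE = 1.960 × 0.010268 = 0.0201.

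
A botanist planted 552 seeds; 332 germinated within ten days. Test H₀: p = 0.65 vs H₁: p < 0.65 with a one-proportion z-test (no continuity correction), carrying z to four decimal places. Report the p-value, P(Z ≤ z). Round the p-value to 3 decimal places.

With x = 332 successes in n = 552, p̂ = 0.60145.
SE₀ = √(0.65·0.35/552) = 0.020301.
z = (p̂ − p₀)/SE = (332/552 − 0.65)/0.020301 ≈ -2.3915.
From the standard normal, P(Z ≤ z) = 0.008.

p-value = 0.008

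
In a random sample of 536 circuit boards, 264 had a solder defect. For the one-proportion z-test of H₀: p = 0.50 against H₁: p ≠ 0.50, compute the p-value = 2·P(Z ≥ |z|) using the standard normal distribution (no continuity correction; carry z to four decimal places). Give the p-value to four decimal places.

With x = 264 successes in n = 536, p̂ = 0.49254.
Under H₀, SE = √(p₀(1−p₀)/n) = √(0.50·0.50/536) = √0.000466418 = 0.021597.
Test statistic (full precision, shown to 4 dp): z = (264/536 − 0.50)/SE₀ ≈ -0.3455.
p-value = 2·P(Z ≥ |z|) with z = -0.3455 → 0.7297.

p-value = 0.7297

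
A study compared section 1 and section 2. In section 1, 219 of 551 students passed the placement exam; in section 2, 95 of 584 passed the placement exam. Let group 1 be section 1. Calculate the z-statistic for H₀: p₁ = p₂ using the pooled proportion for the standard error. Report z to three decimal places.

z = 8.837

p̂₁ = 219/551 = 0.39746, p̂₂ = 95/584 = 0.16267.
Pooling: p̂ = 314/1135 = 0.27665.
SE = √[p̂(1−p̂)(1/n₁+1/n₂)] = √[0.27665·0.72335·(1/551+1/584)] ≈ 0.026568.
z = (p̂₁ − p̂₂)/SE = (0.39746 − 0.16267)/0.026568 = 0.23479/0.026568 = 8.837.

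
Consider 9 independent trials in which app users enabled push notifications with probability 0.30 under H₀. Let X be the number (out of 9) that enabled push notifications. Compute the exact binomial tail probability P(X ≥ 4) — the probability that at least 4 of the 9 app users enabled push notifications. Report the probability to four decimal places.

P = 0.2703

X ~ Binomial(n=9, p=0.30).
P(X ≥ 4) = Σ_{j=4}^{9} C(9,j)·0.30^j·0.70^{9−j}.
= 0.171532 + 0.073514 + 0.021004 + 0.003858 + 0.000413 + 0.000020 = 0.2703.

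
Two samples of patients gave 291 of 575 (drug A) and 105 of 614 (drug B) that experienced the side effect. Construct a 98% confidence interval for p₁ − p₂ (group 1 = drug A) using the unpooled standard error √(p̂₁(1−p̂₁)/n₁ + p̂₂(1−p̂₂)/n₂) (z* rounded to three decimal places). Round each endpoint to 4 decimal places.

(0.2751, 0.3951)

p̂₁ = 291/575 = 0.50609, p̂₂ = 105/614 = 0.17101; p̂₁ − p̂₂ = 0.33508.
Unpooled SE = √(p̂₁(1−p̂₁)/n₁ + p̂₂(1−p̂₂)/n₂) = √(0.000434718 + 0.000230888) = 0.025799.
z* = 2.326 at the 98% level. Margin of error = 0.06001.
CI: 0.33508 ± 0.06001 = (0.2751, 0.3951).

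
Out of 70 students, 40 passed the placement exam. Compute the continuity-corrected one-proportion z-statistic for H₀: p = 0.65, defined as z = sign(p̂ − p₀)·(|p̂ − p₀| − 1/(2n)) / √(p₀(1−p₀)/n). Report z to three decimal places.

z = -1.253

Sample proportion p̂ = 40/70 = 0.57143. p̂ − p₀ = -0.078571.
Continuity correction 1/(2n) = 1/140 = 0.007143.
Corrected numerator: |-0.078571| − 0.007143 = 0.071428.
Under H₀, SE = √(p₀(1−p₀)/n) = √(0.65·0.35/70) = √0.003250000 = 0.057009.
z = −0.071428/0.057009 = -1.253.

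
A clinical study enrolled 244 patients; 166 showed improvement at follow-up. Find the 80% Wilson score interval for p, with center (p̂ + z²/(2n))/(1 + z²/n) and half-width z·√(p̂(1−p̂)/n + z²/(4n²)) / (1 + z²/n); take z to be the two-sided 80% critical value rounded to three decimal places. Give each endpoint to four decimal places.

p̂ = 166/244 = 0.68033; z = 1.282, so z² = 1.643524.
1 + z²/n = 1.006736.
Adjusted center: (0.68033 + z²/(2n))/1.006736 = 0.67912.
Radicand: p̂(1−p̂)/n + z²/(4n²) = 0.000891319 + 0.000006901 = 0.000898220.
Half-width = z·√(radicand)/denom = 1.282·0.029970/1.006736 = 0.03816.
So the interval runs from 0.6410 to 0.7173.

(0.6410, 0.7173)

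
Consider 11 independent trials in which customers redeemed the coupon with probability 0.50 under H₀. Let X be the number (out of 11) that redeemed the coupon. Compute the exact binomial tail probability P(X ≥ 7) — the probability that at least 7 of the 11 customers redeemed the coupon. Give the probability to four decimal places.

X is binomial with n = 11 and p = 0.50.
P(X ≥ 7) = Σ_{j=7}^{11} C(11,j)·0.50^j·0.50^{11−j}.
= 0.161133 + 0.080566 + 0.026855 + 0.005371 + 0.000488 = 0.2744.

P = 0.2744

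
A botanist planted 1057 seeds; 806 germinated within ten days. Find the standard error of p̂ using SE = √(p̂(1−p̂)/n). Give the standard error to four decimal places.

The sample proportion is 806/1057 = 0.76254.
p̂(1−p̂) = 0.76254·0.23746 = 0.181073.
SE = √(0.181073/1057) = 0.0131.

SE = 0.0131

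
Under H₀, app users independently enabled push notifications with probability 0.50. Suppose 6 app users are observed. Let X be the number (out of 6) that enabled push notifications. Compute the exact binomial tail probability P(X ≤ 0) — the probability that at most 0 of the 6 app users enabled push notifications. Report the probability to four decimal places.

P = 0.0156

X ~ Binomial(n=6, p=0.50).
P(X ≤ 0) = C(6,0)·0.50^0·0.50^6.
= 0.015625 = 0.0156.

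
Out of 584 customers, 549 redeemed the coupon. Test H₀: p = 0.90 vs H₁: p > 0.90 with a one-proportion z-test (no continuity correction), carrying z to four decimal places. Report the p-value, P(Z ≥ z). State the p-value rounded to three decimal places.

p̂ = 549/584 = 0.94007.
Null standard error: √(0.90·0.10/584) = √0.000154110 = 0.012414.
Test statistic (full precision, shown to 4 dp): z = (549/584 − 0.90)/SE₀ ≈ 3.2277.
p-value = P(Z ≥ z) with z = 3.2277 → 0.001.

p-value = 0.001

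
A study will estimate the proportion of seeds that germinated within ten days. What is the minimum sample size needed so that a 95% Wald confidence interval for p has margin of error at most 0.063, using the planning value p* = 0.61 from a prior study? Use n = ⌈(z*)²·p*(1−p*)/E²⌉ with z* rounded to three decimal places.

z* = 1.960 at the 95% level.
p*(1−p*) = 0.61·0.39 = 0.2379.
Required n before rounding: 3.841600 × 0.2379 / 0.063² = 230.264.
Rounding up, n = 231.

n = 231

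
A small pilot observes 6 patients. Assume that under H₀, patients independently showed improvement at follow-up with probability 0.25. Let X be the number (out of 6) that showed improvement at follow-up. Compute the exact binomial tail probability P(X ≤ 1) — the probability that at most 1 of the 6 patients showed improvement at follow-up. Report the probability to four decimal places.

P = 0.5339

X ~ Binomial(n=6, p=0.25).
P(X ≤ 1) = C(6,0)·0.25^0·0.75^6 + C(6,1)·0.25^1·0.75^5.
= 0.177979 + 0.355957 = 0.5339.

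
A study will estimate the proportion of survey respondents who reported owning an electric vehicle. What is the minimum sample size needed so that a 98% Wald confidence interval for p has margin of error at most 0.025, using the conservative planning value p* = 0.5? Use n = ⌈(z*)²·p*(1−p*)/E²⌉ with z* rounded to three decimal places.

n = 2165

The 98% critical value is z* = 2.326.
p*(1−p*) = 0.2500.
Required n before rounding: 5.410276 × 0.2500 / 0.025² = 2164.110.
Rounding up, n = 2165.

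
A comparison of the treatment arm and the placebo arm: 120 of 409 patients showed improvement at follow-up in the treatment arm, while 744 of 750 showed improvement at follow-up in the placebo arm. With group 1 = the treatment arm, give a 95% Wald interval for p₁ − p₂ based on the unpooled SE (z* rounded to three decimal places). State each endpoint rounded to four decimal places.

(-0.7432, -0.6540)

p̂₁ = 0.29340, p̂₂ = 0.99200, so the observed difference is -0.69860.
Unpooled SE = √(p̂₁(1−p̂₁)/n₁ + p̂₂(1−p̂₂)/n₂) = √(0.000506885 + 0.000010581) = 0.022748.
The 95% critical value is z* = 1.960. Margin = 1.960·0.022748 = 0.04459.
So the interval runs from -0.7432 to -0.6540.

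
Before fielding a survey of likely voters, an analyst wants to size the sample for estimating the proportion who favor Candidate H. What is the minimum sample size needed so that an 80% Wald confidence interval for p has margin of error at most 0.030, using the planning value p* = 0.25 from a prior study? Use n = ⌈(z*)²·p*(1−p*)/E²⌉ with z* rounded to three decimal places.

z* = 1.282 at the 80% level.
p*(1−p*) = 0.25·0.75 = 0.1875.
Required n before rounding: 1.643524 × 0.1875 / 0.030² = 342.401.
Rounding up, n = 343.

n = 343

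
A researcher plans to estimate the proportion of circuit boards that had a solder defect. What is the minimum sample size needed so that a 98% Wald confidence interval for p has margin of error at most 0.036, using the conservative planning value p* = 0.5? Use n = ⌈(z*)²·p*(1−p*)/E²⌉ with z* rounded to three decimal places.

n = 1044

The 98% critical value is z* = 2.326.
p*(1−p*) = 0.50·0.50 = 0.2500.
(z*)²·p*(1−p*)/E² = 5.410276·0.2500/0.001296 = 1043.649.
⌈1043.649⌉ = 1044.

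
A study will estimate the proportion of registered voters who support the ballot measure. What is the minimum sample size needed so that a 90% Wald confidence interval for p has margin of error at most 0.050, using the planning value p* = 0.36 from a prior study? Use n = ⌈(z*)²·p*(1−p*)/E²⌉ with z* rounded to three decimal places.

n = 250

For 90% confidence, z* = 1.645.
p*(1−p*) = 0.2304.
Required n before rounding: 2.706025 × 0.2304 / 0.050² = 249.387.
Rounding up, n = 250.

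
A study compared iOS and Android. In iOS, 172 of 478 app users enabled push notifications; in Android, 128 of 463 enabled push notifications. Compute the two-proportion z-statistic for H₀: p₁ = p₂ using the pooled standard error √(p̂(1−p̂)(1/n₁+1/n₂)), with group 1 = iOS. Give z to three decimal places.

z = 2.744

Sample proportions: p̂₁ = 172/478 = 0.35983 and p̂₂ = 128/463 = 0.27646.
Pooling: p̂ = 300/941 = 0.31881.
SE = √[p̂(1−p̂)(1/n₁+1/n₂)] = √[0.31881·0.68119·(1/478+1/463)] ≈ 0.030387.
z = (p̂₁ − p̂₂)/SE = (0.35983 − 0.27646)/0.030387 = 0.08337/0.030387 = 2.744.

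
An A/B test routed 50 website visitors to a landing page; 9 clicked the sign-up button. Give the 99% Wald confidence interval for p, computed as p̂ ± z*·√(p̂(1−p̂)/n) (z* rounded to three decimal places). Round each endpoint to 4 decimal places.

p̂ = 9/50 = 0.18000.
Standard error of p̂: √(0.147600/50) = √0.002952000 = 0.054332.
z* = 2.576 at the 99% level.
Margin of error: 2.576 × 0.054332 = 0.13996.
Interval: 0.18000 ± 0.13996 → (0.0400, 0.3200).

(0.0400, 0.3200)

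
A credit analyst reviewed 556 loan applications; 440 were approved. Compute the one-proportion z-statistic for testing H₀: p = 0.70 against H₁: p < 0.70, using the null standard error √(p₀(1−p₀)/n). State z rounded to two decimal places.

With x = 440 successes in n = 556, p̂ = 0.79137.
Under H₀, SE = √(p₀(1−p₀)/n) = √(0.70·0.30/556) = √0.000377698 = 0.019434.
Test statistic: z = 0.09137/0.019434 = 4.70.

z = 4.70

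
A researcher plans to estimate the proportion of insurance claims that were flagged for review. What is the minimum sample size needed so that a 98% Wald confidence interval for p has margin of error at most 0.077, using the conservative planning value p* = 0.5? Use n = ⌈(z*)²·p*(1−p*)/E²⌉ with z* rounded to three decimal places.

For 98% confidence, z* = 2.326.
p*(1−p*) = 0.50·0.50 = 0.2500.
(z*)²·p*(1−p*)/E² = 5.410276·0.2500/0.005929 = 228.128.
Rounding up, n = 229.

n = 229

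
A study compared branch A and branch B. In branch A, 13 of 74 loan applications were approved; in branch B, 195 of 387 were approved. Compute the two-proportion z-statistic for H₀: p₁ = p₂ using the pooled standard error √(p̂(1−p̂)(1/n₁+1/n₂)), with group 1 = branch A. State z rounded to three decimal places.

z = -5.198

p̂₁ = 13/74 = 0.17568, p̂₂ = 195/387 = 0.50388.
Pooling: p̂ = 208/461 = 0.45119.
SE = √[p̂(1−p̂)(1/n₁+1/n₂)] = √[0.45119·0.54881·(1/74+1/387)] ≈ 0.063135.
z = -0.32820/0.063135 = -5.198.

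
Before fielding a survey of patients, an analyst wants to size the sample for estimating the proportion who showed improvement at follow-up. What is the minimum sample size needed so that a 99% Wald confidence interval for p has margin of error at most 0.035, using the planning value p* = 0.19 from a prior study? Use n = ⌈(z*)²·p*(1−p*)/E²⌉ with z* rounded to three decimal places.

n = 834

For 99% confidence, z* = 2.576.
p*(1−p*) = 0.19·0.81 = 0.1539.
(z*)²·p*(1−p*)/E² = 6.635776·0.1539/0.001225 = 833.670.
Rounding up, n = 834.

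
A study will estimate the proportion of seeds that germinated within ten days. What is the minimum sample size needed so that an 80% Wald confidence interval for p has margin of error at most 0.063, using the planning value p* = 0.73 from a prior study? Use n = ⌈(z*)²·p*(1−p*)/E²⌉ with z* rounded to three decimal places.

n = 82

The 80% critical value is z* = 1.282.
p*(1−p*) = 0.1971.
Required n before rounding: 1.643524 × 0.1971 / 0.063² = 81.617.
⌈81.617⌉ = 82.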